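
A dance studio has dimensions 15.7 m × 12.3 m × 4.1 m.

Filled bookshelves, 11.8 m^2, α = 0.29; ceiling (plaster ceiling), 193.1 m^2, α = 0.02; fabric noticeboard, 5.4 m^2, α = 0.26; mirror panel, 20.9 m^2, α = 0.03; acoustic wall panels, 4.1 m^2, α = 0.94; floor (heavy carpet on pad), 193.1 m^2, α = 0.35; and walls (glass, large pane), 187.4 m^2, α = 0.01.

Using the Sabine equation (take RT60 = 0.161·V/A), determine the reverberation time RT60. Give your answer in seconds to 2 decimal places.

A = Σ Sᵢαᵢ = 11.8·0.29 + 193.1·0.02 + 5.4·0.26 + 20.9·0.03 + 4.1·0.94 + 193.1·0.35 + 187.4·0.01 = 82.628 sabins.
Room volume: 791.751 m³.
RT60 = 0.161 · V / A = 0.161 × 791.751 / 82.628 = 1.54 s.

1.54 s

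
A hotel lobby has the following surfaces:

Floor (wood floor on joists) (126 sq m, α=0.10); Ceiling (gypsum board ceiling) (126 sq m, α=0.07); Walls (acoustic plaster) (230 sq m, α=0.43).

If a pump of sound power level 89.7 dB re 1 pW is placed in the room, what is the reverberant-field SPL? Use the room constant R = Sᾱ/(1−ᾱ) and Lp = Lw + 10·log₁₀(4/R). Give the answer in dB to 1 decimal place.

Σ(Sᵢαᵢ) = 126·0.10 + 126·0.07 + 230·0.43 = 120.320; total area S = 482.0 sq m.
ᾱ = 0.2496, so room constant R = A/(1−ᾱ) = 160.341 sq m.
Lp = Lw + 10 log₁₀(4/R) = 89.7 -16.03 = 73.7 dB.

73.7 dB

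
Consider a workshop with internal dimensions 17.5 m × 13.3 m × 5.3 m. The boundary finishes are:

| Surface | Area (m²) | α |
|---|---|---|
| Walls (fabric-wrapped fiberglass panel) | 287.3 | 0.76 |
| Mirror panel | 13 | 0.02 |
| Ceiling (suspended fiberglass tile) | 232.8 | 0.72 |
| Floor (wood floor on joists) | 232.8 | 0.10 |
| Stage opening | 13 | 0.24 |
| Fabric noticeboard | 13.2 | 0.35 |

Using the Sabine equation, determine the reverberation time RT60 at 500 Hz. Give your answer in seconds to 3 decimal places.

Equivalent absorption area: A = 287.3·0.76 + 13·0.02 + 232.8·0.72 + 232.8·0.10 + 13·0.24 + 13.2·0.35 = 417.244 m².
Room volume: 1233.575 m³.
RT60 = 0.161 · V / A = 0.161 × 1233.575 / 417.244 = 0.476 s.

0.476 seconds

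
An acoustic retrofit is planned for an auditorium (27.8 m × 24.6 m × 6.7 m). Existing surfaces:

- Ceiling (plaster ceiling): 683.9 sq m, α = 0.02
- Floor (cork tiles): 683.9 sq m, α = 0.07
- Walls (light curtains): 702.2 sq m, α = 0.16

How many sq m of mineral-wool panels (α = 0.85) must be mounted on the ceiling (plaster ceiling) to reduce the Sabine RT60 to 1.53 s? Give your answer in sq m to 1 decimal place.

371.4

Summing Sᵢαᵢ: 13.678 + 47.873 + 112.352 → A₁ = 173.903 sabins.
V = 4581.996 m³. Target absorption A₂ = 0.161 × 4581.996 / 1.53 = 482.158 sabins.
Absorption to add: 482.158 − 173.903 = 308.255 sabins.
Each sq m of panel replacing the ceiling (plaster ceiling) adds (0.85 − 0.02) = 0.83 sabins.
Area = ΔA/Δα = 308.255/0.83 = 371.4 sq m.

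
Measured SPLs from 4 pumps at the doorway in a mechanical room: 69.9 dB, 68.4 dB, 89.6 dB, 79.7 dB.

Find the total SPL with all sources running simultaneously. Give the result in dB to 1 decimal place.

Converting to relative power and adding: 10^(69.9/10) + 10^(68.4/10) + 10^(89.6/10) + 10^(79.7/10) = 1.022e+09.
Combined level = 10 log₁₀(1.022e+09) = 90.1 dB.

90.1 dB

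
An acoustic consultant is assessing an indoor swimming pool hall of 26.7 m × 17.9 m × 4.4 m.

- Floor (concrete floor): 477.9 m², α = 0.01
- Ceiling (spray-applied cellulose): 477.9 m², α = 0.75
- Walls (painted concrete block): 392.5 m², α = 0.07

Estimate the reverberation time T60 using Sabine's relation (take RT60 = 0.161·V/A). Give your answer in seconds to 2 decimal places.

0.87 s

A = Σ Sᵢαᵢ = 477.9×0.01 + 477.9×0.75 + 392.5×0.07 = 390.679 sabins.
Volume V = 26.7 × 17.9 × 4.4 = 2102.892 m³.
Sabine: RT60 = 0.161 × 2102.892 / 390.679 = 0.87 s.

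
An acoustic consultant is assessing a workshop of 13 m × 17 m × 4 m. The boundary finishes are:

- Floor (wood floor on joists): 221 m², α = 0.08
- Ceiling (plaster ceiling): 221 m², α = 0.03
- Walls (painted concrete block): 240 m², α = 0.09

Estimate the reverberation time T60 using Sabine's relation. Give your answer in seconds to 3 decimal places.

Equivalent absorption area: A = 221*0.08 + 221*0.03 + 240*0.09 = 45.910 m².
V = 13·17·4 = 884 m³.
Sabine: RT60 = 0.161 × 884 / 45.910 = 3.100 s.

3.100 s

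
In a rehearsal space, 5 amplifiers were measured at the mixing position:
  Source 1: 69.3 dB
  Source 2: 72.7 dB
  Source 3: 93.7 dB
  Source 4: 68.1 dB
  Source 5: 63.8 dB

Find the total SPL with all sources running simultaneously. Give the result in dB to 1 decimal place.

93.8 dB

Sum in the linear (power) domain: Σ 10^(Lᵢ/10) = 10^(69.3/10) + 10^(72.7/10) + 10^(93.7/10) + 10^(68.1/10) + 10^(63.8/10) = 2.38e+09.
Back to dB: 10·log₁₀ Σ = 93.8 dB.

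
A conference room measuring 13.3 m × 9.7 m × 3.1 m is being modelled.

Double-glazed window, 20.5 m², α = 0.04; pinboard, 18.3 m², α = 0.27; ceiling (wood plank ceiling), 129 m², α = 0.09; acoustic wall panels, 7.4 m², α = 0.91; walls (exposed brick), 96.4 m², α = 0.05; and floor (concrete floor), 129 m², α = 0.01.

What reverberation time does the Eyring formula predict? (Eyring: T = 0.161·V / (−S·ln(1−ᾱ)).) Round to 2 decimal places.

2.05 s

Total surface area S = 20.5 + 18.3 + 129 + 7.4 + 96.4 + 129 = 400.6 m².
Absorption A = 20.5×0.04 + 18.3×0.27 + 129×0.09 + 7.4×0.91 + 96.4×0.05 + 129×0.01 = 30.215 sabins.
Mean coefficient ᾱ = A/S = 0.0754.
−S·ln(1−ᾱ) = −400.6 × ln(1 − 0.0754) = 31.405.
V = 13.3 × 9.7 × 3.1 = 399.931 m³.
RT60 = 0.161 × 399.931 / 31.405 = 2.05 s.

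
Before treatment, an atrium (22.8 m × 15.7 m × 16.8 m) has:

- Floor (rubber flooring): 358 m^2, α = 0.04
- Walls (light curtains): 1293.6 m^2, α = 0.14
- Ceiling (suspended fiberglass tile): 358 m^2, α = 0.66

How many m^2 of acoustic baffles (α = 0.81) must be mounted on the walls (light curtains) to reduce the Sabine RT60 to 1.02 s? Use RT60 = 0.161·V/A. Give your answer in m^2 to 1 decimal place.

Summing Sᵢαᵢ: 14.320 + 181.104 + 236.280 → A₁ = 431.704 sabins.
V = 6013.728 m³. Target absorption A₂ = 0.161 × 6013.728 / 1.02 = 949.226 sabins.
ΔA needed = 949.226 − 431.704 = 517.522 sabins.
Net gain per m^2: Δα = 0.81 − 0.14 = 0.67.
Area = ΔA/Δα = 517.522/0.67 = 772.4 m^2.

772.4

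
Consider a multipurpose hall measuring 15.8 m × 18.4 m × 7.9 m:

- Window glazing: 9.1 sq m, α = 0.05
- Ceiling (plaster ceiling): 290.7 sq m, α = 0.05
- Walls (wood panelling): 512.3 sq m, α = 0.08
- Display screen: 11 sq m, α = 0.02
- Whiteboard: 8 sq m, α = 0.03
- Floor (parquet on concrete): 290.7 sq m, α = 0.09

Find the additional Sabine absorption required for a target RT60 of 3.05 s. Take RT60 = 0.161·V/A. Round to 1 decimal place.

Summing Sᵢαᵢ: 0.455 + 14.535 + 40.984 + 0.220 + 0.240 + 26.163 → A₁ = 82.597 sabins.
For T = 3.05 s, need A₂ = 0.161·V/T = 0.161·2296.688/3.05 = 121.235 sabins.
Shortfall: 121.235 − 82.597 = 38.6 sabins.

38.6 sabins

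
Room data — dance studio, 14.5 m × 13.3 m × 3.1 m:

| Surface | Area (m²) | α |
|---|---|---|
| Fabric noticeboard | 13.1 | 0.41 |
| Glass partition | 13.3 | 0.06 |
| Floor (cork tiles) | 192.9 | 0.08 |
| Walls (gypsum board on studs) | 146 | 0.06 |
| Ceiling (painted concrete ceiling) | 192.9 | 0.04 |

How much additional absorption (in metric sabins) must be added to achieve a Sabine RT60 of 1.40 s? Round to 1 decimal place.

30.7 sabins

Total absorption A₁ = 13.1*0.41 + 13.3*0.06 + 192.9*0.08 + 146*0.06 + 192.9*0.04
  = 5.371 + 0.798 + 15.432 + 8.760 + 7.716 = 38.077 m² sabins.
V = 597.835 m³. Required absorption A₂ = 0.161 × 597.835 / 1.40 = 68.751 sabins.
Additional absorption ΔA = 68.751 − 38.077 = 30.7 sabins.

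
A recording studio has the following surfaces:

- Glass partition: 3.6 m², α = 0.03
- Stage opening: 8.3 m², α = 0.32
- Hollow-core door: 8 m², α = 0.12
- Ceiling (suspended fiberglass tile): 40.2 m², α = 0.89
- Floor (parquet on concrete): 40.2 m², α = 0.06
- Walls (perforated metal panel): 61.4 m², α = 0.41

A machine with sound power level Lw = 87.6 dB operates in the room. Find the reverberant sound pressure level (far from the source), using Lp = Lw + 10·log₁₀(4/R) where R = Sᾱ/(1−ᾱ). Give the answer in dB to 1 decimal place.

Σ(Sᵢαᵢ) = 3.6×0.03 + 8.3×0.32 + 8×0.12 + 40.2×0.89 + 40.2×0.06 + 61.4×0.41 = 67.088; total area S = 161.7 m².
ᾱ = 0.4149, so room constant R = A/(1−ᾱ) = 114.661 m².
Lp = 87.6 + 10·log₁₀(4/114.661) = 87.6 + (-14.57) = 73.0 dB.

73.0 dB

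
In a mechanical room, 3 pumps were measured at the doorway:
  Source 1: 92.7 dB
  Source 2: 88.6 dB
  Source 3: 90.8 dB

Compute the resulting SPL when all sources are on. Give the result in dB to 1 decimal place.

95.8 dB

Σ 10^(Lᵢ/10) = 3.789e+09.
Back to dB: 10·log₁₀ Σ = 95.8 dB.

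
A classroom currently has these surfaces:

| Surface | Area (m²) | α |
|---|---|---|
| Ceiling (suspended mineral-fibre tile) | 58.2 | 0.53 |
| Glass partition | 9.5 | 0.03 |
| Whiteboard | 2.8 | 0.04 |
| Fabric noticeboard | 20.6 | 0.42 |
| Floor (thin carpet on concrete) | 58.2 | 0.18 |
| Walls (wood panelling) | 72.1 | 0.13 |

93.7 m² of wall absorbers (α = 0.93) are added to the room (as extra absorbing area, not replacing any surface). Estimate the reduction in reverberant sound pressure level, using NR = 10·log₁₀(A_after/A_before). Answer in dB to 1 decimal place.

Equivalent absorption area: A_before = 58.2×0.53 + 9.5×0.03 + 2.8×0.04 + 20.6×0.42 + 58.2×0.18 + 72.1×0.13 = 59.744 m².
Added absorption = 93.7 × 0.93 = 87.141 sabins.
A_after = 59.744 + 87.141 = 146.885 sabins.
NR = 10·log₁₀(146.885/59.744) = 3.9 dB.

3.9 dB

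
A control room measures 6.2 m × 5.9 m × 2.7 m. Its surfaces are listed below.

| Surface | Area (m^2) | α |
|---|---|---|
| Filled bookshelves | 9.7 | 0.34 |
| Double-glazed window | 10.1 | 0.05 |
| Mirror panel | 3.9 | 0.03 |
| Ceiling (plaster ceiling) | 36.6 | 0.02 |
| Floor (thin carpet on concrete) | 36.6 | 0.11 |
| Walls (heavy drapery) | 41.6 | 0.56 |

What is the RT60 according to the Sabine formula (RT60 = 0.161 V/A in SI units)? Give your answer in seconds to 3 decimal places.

0.497 s

Summing Sᵢαᵢ: 3.298 + 0.505 + 0.117 + 0.732 + 4.026 + 23.296 → A = 31.974 sabins.
Volume V = 6.2 × 5.9 × 2.7 = 98.766 m³.
RT60 = 0.161 · V / A = 0.161 × 98.766 / 31.974 = 0.497 s.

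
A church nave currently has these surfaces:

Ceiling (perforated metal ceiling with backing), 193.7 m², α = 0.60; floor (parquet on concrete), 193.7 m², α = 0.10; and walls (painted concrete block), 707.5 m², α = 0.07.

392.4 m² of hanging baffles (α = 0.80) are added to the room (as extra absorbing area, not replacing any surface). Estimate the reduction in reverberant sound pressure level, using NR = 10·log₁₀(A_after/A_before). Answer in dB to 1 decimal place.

4.3 dB

Summing Sᵢαᵢ: 116.220 + 19.370 + 49.525 → A_before = 185.115 sabins.
Added absorption = 392.4 × 0.80 = 313.920 sabins.
A_after = 185.115 + 313.920 = 499.035 sabins.
Reduction = 10 log₁₀(A_after/A_before) = 10 log₁₀(2.6958) = 4.3 dB.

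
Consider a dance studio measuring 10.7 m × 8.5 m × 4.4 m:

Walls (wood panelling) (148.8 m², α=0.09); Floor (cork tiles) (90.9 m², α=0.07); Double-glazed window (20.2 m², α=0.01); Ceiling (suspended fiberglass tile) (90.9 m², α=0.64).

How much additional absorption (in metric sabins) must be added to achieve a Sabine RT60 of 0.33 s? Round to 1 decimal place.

Total absorption A₁ = 148.8×0.09 + 90.9×0.07 + 20.2×0.01 + 90.9×0.64
  = 13.392 + 6.363 + 0.202 + 58.176 = 78.133 m² sabins.
V = 400.18 m³. Required absorption A₂ = 0.161 × 400.18 / 0.33 = 195.239 sabins.
ΔA = A₂ − A₁ = 195.239 − 78.133 = 117.1 sabins.

117.1 sabins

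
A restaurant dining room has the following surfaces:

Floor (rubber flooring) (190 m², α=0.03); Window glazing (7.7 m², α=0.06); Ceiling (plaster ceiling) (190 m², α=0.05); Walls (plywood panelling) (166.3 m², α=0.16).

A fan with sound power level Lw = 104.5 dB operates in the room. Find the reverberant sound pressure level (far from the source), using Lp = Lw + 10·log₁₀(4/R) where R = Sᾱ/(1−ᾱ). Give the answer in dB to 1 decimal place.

93.9 dB

A = 42.270 sabins; S = 554.0 m².
ᾱ = 0.0763, so room constant R = A/(1−ᾱ) = 45.762 m².
Lp = Lw + 10 log₁₀(4/R) = 104.5 -10.58 = 93.9 dB.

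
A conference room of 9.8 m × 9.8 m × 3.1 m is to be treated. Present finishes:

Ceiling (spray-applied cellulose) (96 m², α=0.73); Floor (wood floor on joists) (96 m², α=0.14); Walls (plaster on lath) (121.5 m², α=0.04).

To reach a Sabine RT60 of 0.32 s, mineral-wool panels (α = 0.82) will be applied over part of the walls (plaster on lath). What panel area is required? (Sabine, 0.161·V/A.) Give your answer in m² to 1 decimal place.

A₁ = Σ Sᵢαᵢ = 96×0.73 + 96×0.14 + 121.5×0.04 = 88.380 sabins.
V = 297.724 m³. Target absorption A₂ = 0.161 × 297.724 / 0.32 = 149.792 sabins.
ΔA needed = 149.792 − 88.380 = 61.412 sabins.
Each m² of panel replacing the walls (plaster on lath) adds (0.82 − 0.04) = 0.78 sabins.
Area = ΔA/Δα = 61.412/0.78 = 78.7 m².

78.7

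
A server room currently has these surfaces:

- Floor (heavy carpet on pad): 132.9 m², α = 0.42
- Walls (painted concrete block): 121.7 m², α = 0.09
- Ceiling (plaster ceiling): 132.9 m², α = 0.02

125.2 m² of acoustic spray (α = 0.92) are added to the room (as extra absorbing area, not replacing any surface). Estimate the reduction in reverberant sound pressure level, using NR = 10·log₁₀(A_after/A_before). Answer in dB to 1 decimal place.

4.2 dB

A_before = Σ Sᵢαᵢ = 132.9·0.42 + 121.7·0.09 + 132.9·0.02 = 69.429 sabins.
Treatment contributes 125.2·0.92 = 115.184 sabins.
New total A_after = 184.613 sabins.
NR = 10·log₁₀(184.613/69.429) = 4.2 dB.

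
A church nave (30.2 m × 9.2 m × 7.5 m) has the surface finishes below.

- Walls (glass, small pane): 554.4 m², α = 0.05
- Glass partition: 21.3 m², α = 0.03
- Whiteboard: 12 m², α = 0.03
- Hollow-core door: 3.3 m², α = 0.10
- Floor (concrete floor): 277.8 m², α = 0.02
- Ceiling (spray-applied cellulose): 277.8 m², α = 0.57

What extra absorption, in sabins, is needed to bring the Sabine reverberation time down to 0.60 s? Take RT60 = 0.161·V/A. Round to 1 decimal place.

366.2 sabins

Total absorption A₁ = 554.4·0.05 + 21.3·0.03 + 12·0.03 + 3.3·0.10 + 277.8·0.02 + 277.8·0.57
  = 27.720 + 0.639 + 0.360 + 0.330 + 5.556 + 158.346 = 192.951 m² sabins.
V = 2083.8 m³. Required absorption A₂ = 0.161 × 2083.8 / 0.60 = 559.153 sabins.
Additional absorption ΔA = 559.153 − 192.951 = 366.2 sabins.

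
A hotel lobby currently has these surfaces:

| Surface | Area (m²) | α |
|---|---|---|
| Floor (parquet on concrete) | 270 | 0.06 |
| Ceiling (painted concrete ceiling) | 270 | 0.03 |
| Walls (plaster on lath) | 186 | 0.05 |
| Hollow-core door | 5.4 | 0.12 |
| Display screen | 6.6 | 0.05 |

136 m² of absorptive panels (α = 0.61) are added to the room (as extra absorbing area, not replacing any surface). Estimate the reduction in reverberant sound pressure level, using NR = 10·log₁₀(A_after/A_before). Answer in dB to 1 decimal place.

A_before = Σ Sᵢαᵢ = 270*0.06 + 270*0.03 + 186*0.05 + 5.4*0.12 + 6.6*0.05 = 34.578 sabins.
Treatment contributes 136·0.61 = 82.960 sabins.
A_after = 34.578 + 82.960 = 117.538 sabins.
Reduction = 10 log₁₀(A_after/A_before) = 10 log₁₀(3.3992) = 5.3 dB.

5.3 dB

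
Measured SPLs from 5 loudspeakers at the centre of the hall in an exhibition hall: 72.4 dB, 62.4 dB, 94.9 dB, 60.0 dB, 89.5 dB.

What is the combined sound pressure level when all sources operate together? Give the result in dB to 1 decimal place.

Σ 10^(Lᵢ/10) = 4.002e+09.
Back to dB: 10·log₁₀ Σ = 96.0 dB.

96.0 dB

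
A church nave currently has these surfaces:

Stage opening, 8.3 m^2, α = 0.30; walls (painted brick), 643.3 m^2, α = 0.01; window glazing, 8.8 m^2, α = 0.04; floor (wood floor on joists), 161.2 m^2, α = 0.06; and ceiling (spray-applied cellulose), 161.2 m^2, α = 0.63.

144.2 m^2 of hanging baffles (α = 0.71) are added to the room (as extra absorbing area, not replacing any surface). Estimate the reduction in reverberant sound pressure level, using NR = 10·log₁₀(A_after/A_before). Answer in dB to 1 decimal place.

Summing Sᵢαᵢ: 2.490 + 6.433 + 0.352 + 9.672 + 101.556 → A_before = 120.503 sabins.
Treatment contributes 144.2·0.71 = 102.382 sabins.
New total A_after = 222.885 sabins.
Reduction = 10 log₁₀(A_after/A_before) = 10 log₁₀(1.8496) = 2.7 dB.

2.7 dB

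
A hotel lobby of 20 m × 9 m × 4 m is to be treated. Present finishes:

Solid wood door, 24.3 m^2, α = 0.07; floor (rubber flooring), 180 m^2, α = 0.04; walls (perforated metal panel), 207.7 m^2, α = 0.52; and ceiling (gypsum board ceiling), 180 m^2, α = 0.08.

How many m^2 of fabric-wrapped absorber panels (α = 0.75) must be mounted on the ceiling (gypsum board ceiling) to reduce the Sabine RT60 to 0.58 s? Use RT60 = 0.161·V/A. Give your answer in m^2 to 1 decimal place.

102.3

Summing Sᵢαᵢ: 1.701 + 7.200 + 108.004 + 14.400 → A₁ = 131.305 sabins.
V = 720 m³. Target absorption A₂ = 0.161 × 720 / 0.58 = 199.862 sabins.
Absorption to add: 199.862 − 131.305 = 68.557 sabins.
Net gain per m^2: Δα = 0.75 − 0.08 = 0.67.
Area = ΔA/Δα = 68.557/0.67 = 102.3 m^2.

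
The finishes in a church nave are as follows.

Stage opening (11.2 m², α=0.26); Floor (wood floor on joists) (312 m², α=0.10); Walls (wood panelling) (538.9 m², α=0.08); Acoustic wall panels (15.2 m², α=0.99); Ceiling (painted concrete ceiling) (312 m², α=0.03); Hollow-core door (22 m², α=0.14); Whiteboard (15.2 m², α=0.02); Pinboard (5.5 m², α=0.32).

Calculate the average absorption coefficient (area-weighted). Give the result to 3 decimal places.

0.087

Total surface area S = 1232.0 m².
Weighted sum Σ Sα = 106.776.
ᾱ = 106.776 / 1232.0 = 0.087.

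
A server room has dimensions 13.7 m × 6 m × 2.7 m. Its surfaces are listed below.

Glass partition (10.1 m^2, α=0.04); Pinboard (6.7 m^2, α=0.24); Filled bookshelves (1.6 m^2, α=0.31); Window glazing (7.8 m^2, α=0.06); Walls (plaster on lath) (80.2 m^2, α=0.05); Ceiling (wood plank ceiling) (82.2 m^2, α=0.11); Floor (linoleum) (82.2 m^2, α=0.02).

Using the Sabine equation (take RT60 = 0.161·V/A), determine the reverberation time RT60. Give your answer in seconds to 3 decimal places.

A = Σ Sᵢαᵢ = 10.1×0.04 + 6.7×0.24 + 1.6×0.31 + 7.8×0.06 + 80.2×0.05 + 82.2×0.11 + 82.2×0.02 = 17.672 sabins.
Volume V = 13.7 × 6 × 2.7 = 221.94 m³.
Sabine: RT60 = 0.161 × 221.94 / 17.672 = 2.022 s.

2.022 s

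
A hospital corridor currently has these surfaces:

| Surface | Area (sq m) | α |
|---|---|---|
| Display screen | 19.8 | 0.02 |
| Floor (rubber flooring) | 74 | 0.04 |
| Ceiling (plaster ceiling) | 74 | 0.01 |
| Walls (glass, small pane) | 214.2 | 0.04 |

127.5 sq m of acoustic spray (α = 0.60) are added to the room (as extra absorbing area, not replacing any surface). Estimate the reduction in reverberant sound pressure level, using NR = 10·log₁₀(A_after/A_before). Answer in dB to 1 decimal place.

Total absorption A_before = 19.8·0.02 + 74·0.04 + 74·0.01 + 214.2·0.04
  = 0.396 + 2.960 + 0.740 + 8.568 = 12.664 sq m sabins.
Treatment contributes 127.5·0.60 = 76.500 sabins.
A_after = 12.664 + 76.500 = 89.164 sabins.
Reduction = 10 log₁₀(A_after/A_before) = 10 log₁₀(7.0407) = 8.5 dB.

8.5 dB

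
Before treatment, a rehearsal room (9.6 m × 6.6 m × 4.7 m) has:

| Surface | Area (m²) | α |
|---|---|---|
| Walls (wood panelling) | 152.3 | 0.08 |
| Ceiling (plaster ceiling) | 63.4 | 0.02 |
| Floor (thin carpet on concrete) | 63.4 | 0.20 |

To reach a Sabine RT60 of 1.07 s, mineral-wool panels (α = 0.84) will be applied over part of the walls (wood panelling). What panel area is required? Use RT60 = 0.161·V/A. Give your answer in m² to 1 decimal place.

24.6

A₁ = Σ Sᵢαᵢ = 152.3·0.08 + 63.4·0.02 + 63.4·0.20 = 26.132 sabins.
Required A₂ = 0.161·297.792/1.07 = 44.808 sabins.
Absorption to add: 44.808 − 26.132 = 18.676 sabins.
Net gain per m²: Δα = 0.84 − 0.08 = 0.76.
Area = ΔA/Δα = 18.676/0.76 = 24.6 m².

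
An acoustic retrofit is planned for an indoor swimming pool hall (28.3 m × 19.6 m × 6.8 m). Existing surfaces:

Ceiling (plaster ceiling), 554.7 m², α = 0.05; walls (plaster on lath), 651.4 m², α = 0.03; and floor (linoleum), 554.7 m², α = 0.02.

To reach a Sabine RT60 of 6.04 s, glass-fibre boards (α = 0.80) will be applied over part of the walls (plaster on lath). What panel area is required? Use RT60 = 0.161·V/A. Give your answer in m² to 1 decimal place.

54.8

Total absorption A₁ = 554.7×0.05 + 651.4×0.03 + 554.7×0.02
  = 27.735 + 19.542 + 11.094 = 58.371 m² sabins.
V = 3771.824 m³. Target absorption A₂ = 0.161 × 3771.824 / 6.04 = 100.540 sabins.
ΔA needed = 100.540 − 58.371 = 42.169 sabins.
Net gain per m²: Δα = 0.80 − 0.03 = 0.77.
Area = ΔA/Δα = 42.169/0.77 = 54.8 m².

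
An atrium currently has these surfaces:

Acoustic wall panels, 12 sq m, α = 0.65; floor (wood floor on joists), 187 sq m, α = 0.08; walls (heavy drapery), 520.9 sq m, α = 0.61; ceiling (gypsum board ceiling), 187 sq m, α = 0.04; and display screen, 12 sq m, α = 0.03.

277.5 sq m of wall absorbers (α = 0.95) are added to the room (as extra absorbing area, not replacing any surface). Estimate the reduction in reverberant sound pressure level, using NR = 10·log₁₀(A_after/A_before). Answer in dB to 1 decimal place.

2.4 dB

Summing Sᵢαᵢ: 7.800 + 14.960 + 317.749 + 7.480 + 0.360 → A_before = 348.349 sabins.
Added absorption = 277.5 × 0.95 = 263.625 sabins.
A_after = 348.349 + 263.625 = 611.974 sabins.
Reduction = 10 log₁₀(A_after/A_before) = 10 log₁₀(1.7568) = 2.4 dB.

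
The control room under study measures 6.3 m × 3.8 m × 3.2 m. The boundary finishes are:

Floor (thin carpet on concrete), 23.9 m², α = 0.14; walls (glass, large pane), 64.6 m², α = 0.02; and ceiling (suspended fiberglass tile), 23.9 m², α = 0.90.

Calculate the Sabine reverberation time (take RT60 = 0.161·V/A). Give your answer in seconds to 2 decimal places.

0.47 sec

Summing Sᵢαᵢ: 3.346 + 1.292 + 21.510 → A = 26.148 sabins.
Room volume: 76.608 m³.
Sabine: RT60 = 0.161 × 76.608 / 26.148 = 0.47 s.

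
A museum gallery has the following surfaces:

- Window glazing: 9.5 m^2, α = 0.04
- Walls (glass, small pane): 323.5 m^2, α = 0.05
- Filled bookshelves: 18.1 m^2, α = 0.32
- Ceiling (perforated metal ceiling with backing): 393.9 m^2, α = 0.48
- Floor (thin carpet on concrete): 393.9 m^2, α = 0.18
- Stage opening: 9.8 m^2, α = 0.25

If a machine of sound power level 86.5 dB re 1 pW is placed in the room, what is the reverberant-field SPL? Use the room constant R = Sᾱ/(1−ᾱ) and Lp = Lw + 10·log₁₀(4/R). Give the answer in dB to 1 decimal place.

Σ(Sᵢαᵢ) = 9.5×0.04 + 323.5×0.05 + 18.1×0.32 + 393.9×0.48 + 393.9×0.18 + 9.8×0.25 = 284.771; total area S = 1148.7 m^2.
ᾱ = 0.2479, so room constant R = A/(1−ᾱ) = 378.634 m^2.
Lp = Lw + 10 log₁₀(4/R) = 86.5 -19.76 = 66.7 dB.

66.7 dB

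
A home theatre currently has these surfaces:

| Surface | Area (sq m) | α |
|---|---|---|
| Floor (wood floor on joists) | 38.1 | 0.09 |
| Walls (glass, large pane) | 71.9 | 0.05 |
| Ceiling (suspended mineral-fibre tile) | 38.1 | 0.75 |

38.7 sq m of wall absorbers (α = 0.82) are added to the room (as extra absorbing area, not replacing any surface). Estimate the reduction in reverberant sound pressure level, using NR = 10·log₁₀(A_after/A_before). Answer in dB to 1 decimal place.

2.8 dB

A_before = Σ Sᵢαᵢ = 38.1·0.09 + 71.9·0.05 + 38.1·0.75 = 35.599 sabins.
Added absorption = 38.7 × 0.82 = 31.734 sabins.
A_after = 35.599 + 31.734 = 67.333 sabins.
Reduction = 10 log₁₀(A_after/A_before) = 10 log₁₀(1.8914) = 2.8 dB.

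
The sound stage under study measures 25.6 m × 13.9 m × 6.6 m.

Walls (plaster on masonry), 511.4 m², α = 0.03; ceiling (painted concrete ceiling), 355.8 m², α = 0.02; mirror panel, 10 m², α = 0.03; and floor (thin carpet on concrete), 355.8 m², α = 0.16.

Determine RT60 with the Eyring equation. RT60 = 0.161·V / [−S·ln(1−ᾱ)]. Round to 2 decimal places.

4.59 seconds

S = Σ Sᵢ = 1233.0 m².
Absorption A = 511.4×0.03 + 355.8×0.02 + 10×0.03 + 355.8×0.16 = 79.686 sabins.
ᾱ = 79.686 / 1233.0 = 0.0646.
−S·ln(1−ᾱ) = −1233.0 × ln(1 − 0.0646) = 82.341.
V = 25.6 × 13.9 × 6.6 = 2348.544 m³.
T = 0.161·V/[−S·ln(1−ᾱ)] = 0.161·2348.544/82.341 = 4.59 s.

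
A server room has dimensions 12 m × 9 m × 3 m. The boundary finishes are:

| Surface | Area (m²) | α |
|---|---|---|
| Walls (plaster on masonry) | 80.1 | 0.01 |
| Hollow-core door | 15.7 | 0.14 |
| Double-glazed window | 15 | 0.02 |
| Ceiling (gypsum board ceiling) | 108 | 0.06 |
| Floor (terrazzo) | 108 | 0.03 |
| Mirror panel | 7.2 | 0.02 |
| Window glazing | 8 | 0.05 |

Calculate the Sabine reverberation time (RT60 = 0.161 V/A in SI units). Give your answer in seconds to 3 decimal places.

3.846 seconds

Summing Sᵢαᵢ: 0.801 + 2.198 + 0.300 + 6.480 + 3.240 + 0.144 + 0.400 → A = 13.563 sabins.
Room volume: 324 m³.
Sabine: RT60 = 0.161 × 324 / 13.563 = 3.846 s.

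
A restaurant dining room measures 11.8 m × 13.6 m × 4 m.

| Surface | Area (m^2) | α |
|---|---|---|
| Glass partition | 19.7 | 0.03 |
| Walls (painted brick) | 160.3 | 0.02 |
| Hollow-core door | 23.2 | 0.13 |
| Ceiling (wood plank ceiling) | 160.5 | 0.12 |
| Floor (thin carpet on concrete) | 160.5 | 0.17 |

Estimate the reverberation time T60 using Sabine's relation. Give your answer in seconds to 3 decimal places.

Total absorption A = 19.7×0.03 + 160.3×0.02 + 23.2×0.13 + 160.5×0.12 + 160.5×0.17
  = 0.591 + 3.206 + 3.016 + 19.260 + 27.285 = 53.358 m^2 sabins.
Volume V = 11.8 × 13.6 × 4 = 641.92 m³.
Sabine: RT60 = 0.161 × 641.92 / 53.358 = 1.937 s.

1.937 seconds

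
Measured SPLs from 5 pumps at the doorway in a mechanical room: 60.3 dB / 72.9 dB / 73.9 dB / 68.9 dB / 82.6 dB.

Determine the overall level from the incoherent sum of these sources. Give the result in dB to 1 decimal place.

Sum in the linear (power) domain: Σ 10^(Lᵢ/10) = 10^(60.3/10) + 10^(72.9/10) + 10^(73.9/10) + 10^(68.9/10) + 10^(82.6/10) = 2.348e+08.
Combined level = 10 log₁₀(2.348e+08) = 83.7 dB.

83.7 dB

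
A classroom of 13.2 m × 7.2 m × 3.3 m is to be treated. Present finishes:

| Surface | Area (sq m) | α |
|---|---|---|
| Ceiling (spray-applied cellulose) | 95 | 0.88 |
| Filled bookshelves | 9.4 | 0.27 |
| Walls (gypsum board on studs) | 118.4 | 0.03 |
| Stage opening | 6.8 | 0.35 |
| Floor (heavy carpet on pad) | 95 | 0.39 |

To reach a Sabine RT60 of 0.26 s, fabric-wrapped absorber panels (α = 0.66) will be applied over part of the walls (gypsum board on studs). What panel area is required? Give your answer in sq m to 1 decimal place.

Total absorption A₁ = 95×0.88 + 9.4×0.27 + 118.4×0.03 + 6.8×0.35 + 95×0.39
  = 83.600 + 2.538 + 3.552 + 2.380 + 37.050 = 129.120 sq m sabins.
V = 313.632 m³. Target absorption A₂ = 0.161 × 313.632 / 0.26 = 194.211 sabins.
ΔA needed = 194.211 − 129.120 = 65.091 sabins.
Each sq m of panel replacing the walls (gypsum board on studs) adds (0.66 − 0.03) = 0.63 sabins.
Area = ΔA/Δα = 65.091/0.63 = 103.3 sq m.

103.3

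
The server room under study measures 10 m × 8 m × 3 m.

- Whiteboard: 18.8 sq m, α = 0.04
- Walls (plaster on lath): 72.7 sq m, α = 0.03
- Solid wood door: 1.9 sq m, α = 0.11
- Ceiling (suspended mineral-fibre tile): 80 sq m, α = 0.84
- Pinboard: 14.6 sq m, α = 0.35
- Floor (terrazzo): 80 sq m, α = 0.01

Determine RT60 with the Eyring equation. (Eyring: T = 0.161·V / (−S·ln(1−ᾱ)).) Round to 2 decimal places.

0.43 sec

Total surface area S = 18.8 + 72.7 + 1.9 + 80 + 14.6 + 80 = 268.0 sq m.
Absorption A = 18.8×0.04 + 72.7×0.03 + 1.9×0.11 + 80×0.84 + 14.6×0.35 + 80×0.01 = 76.252 sabins.
Mean coefficient ᾱ = A/S = 0.2845.
Eyring denominator: −S ln(1−ᾱ) = 89.719.
V = 10 × 8 × 3 = 240 m³.
RT60 = 0.161 × 240 / 89.719 = 0.43 s.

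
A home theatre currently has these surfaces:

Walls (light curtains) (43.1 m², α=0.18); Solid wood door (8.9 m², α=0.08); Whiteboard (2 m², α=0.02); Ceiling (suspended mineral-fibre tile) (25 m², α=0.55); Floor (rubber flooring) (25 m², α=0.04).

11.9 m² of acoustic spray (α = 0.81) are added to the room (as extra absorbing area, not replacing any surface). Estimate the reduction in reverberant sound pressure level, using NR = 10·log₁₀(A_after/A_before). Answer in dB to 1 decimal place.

Summing Sᵢαᵢ: 7.758 + 0.712 + 0.040 + 13.750 + 1.000 → A_before = 23.260 sabins.
Treatment contributes 11.9·0.81 = 9.639 sabins.
A_after = 23.260 + 9.639 = 32.899 sabins.
NR = 10·log₁₀(32.899/23.260) = 1.5 dB.

1.5 dB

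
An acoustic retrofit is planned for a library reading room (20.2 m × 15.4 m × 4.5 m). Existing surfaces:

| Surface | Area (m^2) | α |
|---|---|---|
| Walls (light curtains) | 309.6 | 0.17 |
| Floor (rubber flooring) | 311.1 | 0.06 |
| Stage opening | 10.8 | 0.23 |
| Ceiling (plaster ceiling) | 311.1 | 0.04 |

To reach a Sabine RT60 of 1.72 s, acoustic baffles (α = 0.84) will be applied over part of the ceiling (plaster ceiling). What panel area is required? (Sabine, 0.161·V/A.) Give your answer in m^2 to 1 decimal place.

56.0

Total absorption A₁ = 309.6×0.17 + 311.1×0.06 + 10.8×0.23 + 311.1×0.04
  = 52.632 + 18.666 + 2.484 + 12.444 = 86.226 m^2 sabins.
V = 1399.86 m³. Target absorption A₂ = 0.161 × 1399.86 / 1.72 = 131.033 sabins.
ΔA needed = 131.033 − 86.226 = 44.807 sabins.
Net gain per m^2: Δα = 0.84 − 0.04 = 0.80.
Panel area = 44.807 / 0.80 = 56.0 m^2.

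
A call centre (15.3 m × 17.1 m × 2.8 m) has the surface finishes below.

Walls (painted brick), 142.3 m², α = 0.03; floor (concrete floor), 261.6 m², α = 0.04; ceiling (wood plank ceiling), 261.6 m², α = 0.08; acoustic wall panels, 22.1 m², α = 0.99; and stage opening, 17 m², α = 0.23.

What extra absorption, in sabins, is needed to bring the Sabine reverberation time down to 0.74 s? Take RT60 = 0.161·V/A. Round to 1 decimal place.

Total absorption A₁ = 142.3·0.03 + 261.6·0.04 + 261.6·0.08 + 22.1·0.99 + 17·0.23
  = 4.269 + 10.464 + 20.928 + 21.879 + 3.910 = 61.450 m² sabins.
For T = 0.74 s, need A₂ = 0.161·V/T = 0.161·732.564/0.74 = 159.382 sabins.
Additional absorption ΔA = 159.382 − 61.450 = 97.9 sabins.

97.9 sabins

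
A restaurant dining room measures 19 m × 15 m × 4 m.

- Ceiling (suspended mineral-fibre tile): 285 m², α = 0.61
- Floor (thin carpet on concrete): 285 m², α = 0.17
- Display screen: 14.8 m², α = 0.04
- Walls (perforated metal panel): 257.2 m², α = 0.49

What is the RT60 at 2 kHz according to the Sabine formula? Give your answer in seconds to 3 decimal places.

Total absorption A = 285×0.61 + 285×0.17 + 14.8×0.04 + 257.2×0.49
  = 173.850 + 48.450 + 0.592 + 126.028 = 348.920 m² sabins.
Volume V = 19 × 15 × 4 = 1140 m³.
T = 0.161 V/A = 0.161·1140/348.920 = 0.526 s.

0.526 seconds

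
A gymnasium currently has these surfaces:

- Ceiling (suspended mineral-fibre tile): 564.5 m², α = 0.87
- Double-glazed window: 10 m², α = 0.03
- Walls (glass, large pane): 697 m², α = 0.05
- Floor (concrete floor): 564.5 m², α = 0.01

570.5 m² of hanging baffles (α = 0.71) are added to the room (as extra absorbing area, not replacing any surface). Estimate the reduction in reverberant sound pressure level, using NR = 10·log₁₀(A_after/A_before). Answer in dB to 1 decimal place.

2.5 dB

Summing Sᵢαᵢ: 491.115 + 0.300 + 34.850 + 5.645 → A_before = 531.910 sabins.
Added absorption = 570.5 × 0.71 = 405.055 sabins.
A_after = 531.910 + 405.055 = 936.965 sabins.
Reduction = 10 log₁₀(A_after/A_before) = 10 log₁₀(1.7615) = 2.5 dB.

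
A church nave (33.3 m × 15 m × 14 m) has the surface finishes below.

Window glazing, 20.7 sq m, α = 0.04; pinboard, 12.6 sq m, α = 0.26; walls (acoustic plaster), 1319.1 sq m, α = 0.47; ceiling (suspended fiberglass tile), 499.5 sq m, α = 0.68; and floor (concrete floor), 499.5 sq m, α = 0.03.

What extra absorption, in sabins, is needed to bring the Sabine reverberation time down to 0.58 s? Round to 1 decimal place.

Total absorption A₁ = 20.7×0.04 + 12.6×0.26 + 1319.1×0.47 + 499.5×0.68 + 499.5×0.03
  = 0.828 + 3.276 + 619.977 + 339.660 + 14.985 = 978.726 sq m sabins.
V = 6993 m³. Required absorption A₂ = 0.161 × 6993 / 0.58 = 1941.160 sabins.
Shortfall: 1941.160 − 978.726 = 962.4 sabins.

962.4 sabins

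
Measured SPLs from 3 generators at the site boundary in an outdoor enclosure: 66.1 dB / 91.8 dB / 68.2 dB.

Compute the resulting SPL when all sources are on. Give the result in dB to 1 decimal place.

91.8 dB

Sum in the linear (power) domain: Σ 10^(Lᵢ/10) = 10^(66.1/10) + 10^(91.8/10) + 10^(68.2/10) = 1.524e+09.
Combined level = 10 log₁₀(1.524e+09) = 91.8 dB.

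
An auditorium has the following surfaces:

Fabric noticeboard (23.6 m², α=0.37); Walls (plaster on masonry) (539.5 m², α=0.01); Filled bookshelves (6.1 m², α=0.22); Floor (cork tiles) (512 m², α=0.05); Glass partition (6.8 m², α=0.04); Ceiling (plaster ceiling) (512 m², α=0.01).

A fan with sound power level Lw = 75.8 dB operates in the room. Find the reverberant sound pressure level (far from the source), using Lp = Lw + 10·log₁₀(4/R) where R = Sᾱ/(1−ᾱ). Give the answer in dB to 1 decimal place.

65.0 dB

Σ(Sᵢαᵢ) = 23.6×0.37 + 539.5×0.01 + 6.1×0.22 + 512×0.05 + 6.8×0.04 + 512×0.01 = 46.461; total area S = 1600.0 m².
ᾱ = 46.461/1600.0 = 0.0290; R = Sᾱ/(1−ᾱ) = 46.461/(1−0.0290) = 47.849 m².
Lp = 75.8 + 10·log₁₀(4/47.849) = 75.8 + (-10.78) = 65.0 dB.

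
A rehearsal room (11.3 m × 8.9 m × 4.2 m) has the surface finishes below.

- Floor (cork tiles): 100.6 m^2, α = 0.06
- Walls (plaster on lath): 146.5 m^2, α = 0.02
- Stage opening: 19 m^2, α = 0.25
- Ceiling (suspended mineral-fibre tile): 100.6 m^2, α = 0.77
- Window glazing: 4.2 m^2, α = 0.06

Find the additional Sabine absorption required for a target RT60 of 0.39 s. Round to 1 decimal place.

Summing Sᵢαᵢ: 6.036 + 2.930 + 4.750 + 77.462 + 0.252 → A₁ = 91.430 sabins.
Target A₂ = 0.161·422.394/0.39 = 174.373 sabins (V = 422.394 m³).
ΔA = A₂ − A₁ = 174.373 − 91.430 = 82.9 sabins.

82.9 sabins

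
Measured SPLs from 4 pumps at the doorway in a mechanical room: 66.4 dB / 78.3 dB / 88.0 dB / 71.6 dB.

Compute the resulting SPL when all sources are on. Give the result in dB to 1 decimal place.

88.6 dB

Σ 10^(Lᵢ/10) = 7.174e+08.
Combined level = 10 log₁₀(7.174e+08) = 88.6 dB.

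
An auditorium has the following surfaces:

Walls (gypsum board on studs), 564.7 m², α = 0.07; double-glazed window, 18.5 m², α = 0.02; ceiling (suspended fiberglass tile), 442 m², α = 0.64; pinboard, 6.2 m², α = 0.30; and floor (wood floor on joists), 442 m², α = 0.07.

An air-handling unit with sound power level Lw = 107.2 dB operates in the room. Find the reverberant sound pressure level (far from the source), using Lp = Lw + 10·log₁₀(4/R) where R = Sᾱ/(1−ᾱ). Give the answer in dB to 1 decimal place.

Σ(Sᵢαᵢ) = 564.7×0.07 + 18.5×0.02 + 442×0.64 + 6.2×0.30 + 442×0.07 = 355.579; total area S = 1473.4 m².
ᾱ = 0.2413, so room constant R = A/(1−ᾱ) = 468.669 m².
Lp = 107.2 + 10·log₁₀(4/468.669) = 107.2 + (-20.69) = 86.5 dB.

86.5 dB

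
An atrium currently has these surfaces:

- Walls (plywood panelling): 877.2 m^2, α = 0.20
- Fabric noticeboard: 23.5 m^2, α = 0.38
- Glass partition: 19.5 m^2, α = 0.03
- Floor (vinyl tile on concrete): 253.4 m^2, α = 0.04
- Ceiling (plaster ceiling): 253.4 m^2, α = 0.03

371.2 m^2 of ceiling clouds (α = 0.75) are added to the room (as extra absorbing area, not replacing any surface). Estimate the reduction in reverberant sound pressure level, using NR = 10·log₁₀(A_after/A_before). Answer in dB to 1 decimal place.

3.8 dB

Summing Sᵢαᵢ: 175.440 + 8.930 + 0.585 + 10.136 + 7.602 → A_before = 202.693 sabins.
Added absorption = 371.2 × 0.75 = 278.400 sabins.
New total A_after = 481.093 sabins.
Reduction = 10 log₁₀(A_after/A_before) = 10 log₁₀(2.3735) = 3.8 dB.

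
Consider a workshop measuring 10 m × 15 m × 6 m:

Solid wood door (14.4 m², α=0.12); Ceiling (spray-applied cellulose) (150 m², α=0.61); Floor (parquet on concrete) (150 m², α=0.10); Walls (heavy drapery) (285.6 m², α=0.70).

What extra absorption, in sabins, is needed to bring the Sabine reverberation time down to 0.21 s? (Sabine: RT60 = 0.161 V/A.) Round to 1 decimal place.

381.9 sabins

A₁ = Σ Sᵢαᵢ = 14.4*0.12 + 150*0.61 + 150*0.10 + 285.6*0.70 = 308.148 sabins.
V = 900 m³. Required absorption A₂ = 0.161 × 900 / 0.21 = 690.000 sabins.
Shortfall: 690.000 − 308.148 = 381.9 sabins.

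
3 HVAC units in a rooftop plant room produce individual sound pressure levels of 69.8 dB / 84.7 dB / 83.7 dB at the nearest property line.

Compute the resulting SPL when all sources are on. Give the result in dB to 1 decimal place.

87.3 dB

Sum in the linear (power) domain: Σ 10^(Lᵢ/10) = 10^(69.8/10) + 10^(84.7/10) + 10^(83.7/10) = 5.391e+08.
Combined level = 10 log₁₀(5.391e+08) = 87.3 dB.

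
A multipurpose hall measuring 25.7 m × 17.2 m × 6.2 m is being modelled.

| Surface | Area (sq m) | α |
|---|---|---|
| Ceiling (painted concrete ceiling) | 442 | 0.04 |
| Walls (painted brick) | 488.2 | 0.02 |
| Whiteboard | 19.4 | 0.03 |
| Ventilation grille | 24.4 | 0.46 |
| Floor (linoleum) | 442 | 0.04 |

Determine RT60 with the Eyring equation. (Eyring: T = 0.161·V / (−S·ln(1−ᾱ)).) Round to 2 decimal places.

Total surface area S = 442 + 488.2 + 19.4 + 24.4 + 442 = 1416.0 sq m.
Σ(Sᵢαᵢ) = 442×0.04 + 488.2×0.02 + 19.4×0.03 + 24.4×0.46 + 442×0.04 = 56.930.
ᾱ = 56.930 / 1416.0 = 0.0402.
−S·ln(1−ᾱ) = −1416.0 × ln(1 − 0.0402) = 58.099.
V = 25.7 × 17.2 × 6.2 = 2740.648 m³.
RT60 = 0.161 × 2740.648 / 58.099 = 7.59 s.

7.59 s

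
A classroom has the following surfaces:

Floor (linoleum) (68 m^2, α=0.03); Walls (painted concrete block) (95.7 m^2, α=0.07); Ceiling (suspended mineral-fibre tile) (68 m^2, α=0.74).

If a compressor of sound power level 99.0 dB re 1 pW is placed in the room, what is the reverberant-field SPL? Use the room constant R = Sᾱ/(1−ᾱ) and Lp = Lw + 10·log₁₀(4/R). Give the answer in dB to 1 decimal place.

86.0 dB

Σ(Sᵢαᵢ) = 68×0.03 + 95.7×0.07 + 68×0.74 = 59.059; total area S = 231.7 m^2.
ᾱ = 0.2549, so room constant R = A/(1−ᾱ) = 79.263 m^2.
Lp = Lw + 10 log₁₀(4/R) = 99.0 -12.97 = 86.0 dB.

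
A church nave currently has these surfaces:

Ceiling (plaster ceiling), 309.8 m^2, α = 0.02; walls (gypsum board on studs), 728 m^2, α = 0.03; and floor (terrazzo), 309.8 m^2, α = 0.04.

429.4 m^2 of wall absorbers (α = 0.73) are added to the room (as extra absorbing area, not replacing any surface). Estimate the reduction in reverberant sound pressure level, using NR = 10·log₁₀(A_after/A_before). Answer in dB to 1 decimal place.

9.4 dB

Total absorption A_before = 309.8·0.02 + 728·0.03 + 309.8·0.04
  = 6.196 + 21.840 + 12.392 = 40.428 m^2 sabins.
Added absorption = 429.4 × 0.73 = 313.462 sabins.
New total A_after = 353.890 sabins.
NR = 10·log₁₀(353.890/40.428) = 9.4 dB.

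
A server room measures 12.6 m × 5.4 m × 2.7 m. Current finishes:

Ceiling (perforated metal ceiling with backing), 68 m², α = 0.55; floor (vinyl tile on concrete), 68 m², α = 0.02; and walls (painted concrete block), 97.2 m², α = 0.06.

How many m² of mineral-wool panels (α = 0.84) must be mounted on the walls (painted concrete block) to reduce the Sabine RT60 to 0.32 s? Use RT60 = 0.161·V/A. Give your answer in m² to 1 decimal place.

61.3

Summing Sᵢαᵢ: 37.400 + 1.360 + 5.832 → A₁ = 44.592 sabins.
V = 183.708 m³. Target absorption A₂ = 0.161 × 183.708 / 0.32 = 92.428 sabins.
Absorption to add: 92.428 − 44.592 = 47.836 sabins.
Each m² of panel replacing the walls (painted concrete block) adds (0.84 − 0.06) = 0.78 sabins.
Panel area = 47.836 / 0.78 = 61.3 m².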